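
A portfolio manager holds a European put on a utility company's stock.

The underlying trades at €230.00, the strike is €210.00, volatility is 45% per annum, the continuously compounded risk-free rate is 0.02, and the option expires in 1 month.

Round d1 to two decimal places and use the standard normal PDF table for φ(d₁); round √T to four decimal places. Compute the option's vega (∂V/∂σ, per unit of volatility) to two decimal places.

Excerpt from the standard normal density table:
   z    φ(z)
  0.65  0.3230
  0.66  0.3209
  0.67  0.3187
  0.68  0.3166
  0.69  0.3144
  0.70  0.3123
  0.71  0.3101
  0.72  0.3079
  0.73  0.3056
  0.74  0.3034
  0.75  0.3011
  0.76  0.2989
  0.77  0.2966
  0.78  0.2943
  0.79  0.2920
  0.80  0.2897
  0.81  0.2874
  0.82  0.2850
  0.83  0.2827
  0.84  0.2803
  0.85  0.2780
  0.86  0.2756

19.54

σ√T = 0.45·√0.08333 = 0.1299
ln(S/K) + (r + σ²/2)T = ln(230/210) + (0.02 + 0.45²/2)·0.08333 = 0.0910 + 0.0101 = 0.1011
d₁ = 0.1011 / 0.1299 = 0.7781 ⇒ 0.78
√T = √0.08333 = 0.2887
φ(d₁) = φ(0.78) = 0.2943
vega = S·φ(d₁)·√T = 230·0.2943·0.2887 = 19.5418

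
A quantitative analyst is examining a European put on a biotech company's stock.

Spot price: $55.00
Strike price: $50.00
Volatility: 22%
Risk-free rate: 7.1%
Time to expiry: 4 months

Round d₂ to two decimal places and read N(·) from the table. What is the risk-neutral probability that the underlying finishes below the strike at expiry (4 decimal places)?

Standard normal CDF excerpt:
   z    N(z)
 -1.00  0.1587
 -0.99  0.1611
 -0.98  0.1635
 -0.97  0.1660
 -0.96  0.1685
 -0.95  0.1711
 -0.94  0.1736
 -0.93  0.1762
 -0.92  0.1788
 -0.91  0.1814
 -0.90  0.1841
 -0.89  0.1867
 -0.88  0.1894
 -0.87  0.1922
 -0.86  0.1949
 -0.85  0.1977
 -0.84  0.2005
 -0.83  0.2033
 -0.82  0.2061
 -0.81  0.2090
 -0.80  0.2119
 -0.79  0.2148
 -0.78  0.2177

σ√T = 0.22 × 0.5774 = 0.1270
d₁ = [ln(55/50) + (0.071 + 0.22²/2)·0.3333] / 0.1270 = [0.0953 + 0.0317] / 0.1270 = 1.0002 which rounds to 1.00
d₂ = d₁ − σ√T = 1.0002 − 0.1270 = 0.8732 which rounds to 0.87
Risk-neutral Pr[S_T < K] = N(−d₂) = N(-0.87) = 0.1922

0.1922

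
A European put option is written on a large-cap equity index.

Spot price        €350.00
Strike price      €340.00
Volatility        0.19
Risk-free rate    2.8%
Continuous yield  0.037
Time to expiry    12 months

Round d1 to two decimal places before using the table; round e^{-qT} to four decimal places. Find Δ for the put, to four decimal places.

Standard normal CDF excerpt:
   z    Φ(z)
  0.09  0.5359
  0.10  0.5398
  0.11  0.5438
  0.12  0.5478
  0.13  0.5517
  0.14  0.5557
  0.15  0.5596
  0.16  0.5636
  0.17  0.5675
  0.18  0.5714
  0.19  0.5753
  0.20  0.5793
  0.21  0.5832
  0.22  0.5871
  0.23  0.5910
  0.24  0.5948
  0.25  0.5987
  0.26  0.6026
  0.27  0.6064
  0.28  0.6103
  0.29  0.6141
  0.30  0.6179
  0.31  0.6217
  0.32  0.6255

σ√T = 0.19·√1 = 0.1900
d₁ = [ln(350/340) + (0.028 − 0.037 + ½·0.19²)·1] / (σ√T) = (0.0290 + 0.0091) / 0.1900 = 0.2002 → 0.20
N(d₁) = N(0.20) = 0.5793
Δ_put = e^(−qT)·(N(d₁) − 1) = 0.9637·(0.5793 − 1) = -0.4054

-0.4054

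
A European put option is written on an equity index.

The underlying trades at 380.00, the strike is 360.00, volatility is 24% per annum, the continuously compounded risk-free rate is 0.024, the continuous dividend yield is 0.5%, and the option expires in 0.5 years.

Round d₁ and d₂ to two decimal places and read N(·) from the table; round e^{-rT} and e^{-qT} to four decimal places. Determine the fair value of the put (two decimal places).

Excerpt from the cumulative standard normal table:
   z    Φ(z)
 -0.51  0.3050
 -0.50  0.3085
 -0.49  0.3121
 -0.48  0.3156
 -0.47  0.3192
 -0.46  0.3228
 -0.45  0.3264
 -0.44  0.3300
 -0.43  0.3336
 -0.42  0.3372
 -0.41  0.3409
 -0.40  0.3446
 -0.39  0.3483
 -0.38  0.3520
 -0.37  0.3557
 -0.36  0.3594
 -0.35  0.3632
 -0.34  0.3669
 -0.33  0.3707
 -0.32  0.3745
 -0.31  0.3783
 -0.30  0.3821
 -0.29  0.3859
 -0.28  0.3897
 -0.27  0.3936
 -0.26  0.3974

σ√T = 0.24 × 0.7071 = 0.1697
d₁ = [ln(380/360) + (0.024 − 0.005 + 0.24²/2)·0.5] / 0.1697 = [0.0541 + 0.0239] / 0.1697 = 0.4594 → 0.46
d₂ = d₁ − σ√T = 0.4594 − 0.1697 = 0.2897 → 0.29
e^(−qT) = e^(−0.005·0.5) = 0.9975;  e^(−rT) = e^(−0.024·0.5) = 0.9881
N(−d₂) = N(-0.29) = 0.3859;  N(−d₁) = N(-0.46) = 0.3228
P = 360·0.9881·0.3859 − 380·0.9975·0.3228 = 137.2708 − 122.3573 = 14.9135

14.91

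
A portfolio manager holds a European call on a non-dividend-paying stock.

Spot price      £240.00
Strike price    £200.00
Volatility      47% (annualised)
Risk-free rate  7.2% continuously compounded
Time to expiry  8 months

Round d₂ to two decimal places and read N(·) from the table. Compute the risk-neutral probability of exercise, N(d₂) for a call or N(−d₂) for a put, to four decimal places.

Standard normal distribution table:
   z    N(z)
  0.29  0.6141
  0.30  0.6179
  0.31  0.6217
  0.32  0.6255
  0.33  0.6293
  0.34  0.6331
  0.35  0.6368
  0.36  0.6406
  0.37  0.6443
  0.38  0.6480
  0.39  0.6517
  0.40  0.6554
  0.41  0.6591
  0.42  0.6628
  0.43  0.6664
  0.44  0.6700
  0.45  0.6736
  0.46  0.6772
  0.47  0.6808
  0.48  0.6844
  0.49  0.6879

0.6591

σ√T = 0.47·√0.6667 = 0.3838
ln(S/K) + (r + σ²/2)T = ln(240/200) + (0.072 + 0.47²/2)·0.6667 = 0.1823 + 0.1216 = 0.3040
d₁ = 0.3040 / 0.3838 = 0.7921 ⇒ 0.79
d₂ = d₁ − σ√T = 0.7921 − 0.3838 = 0.4083 ⇒ 0.41
Risk-neutral Pr[S_T > K] = N(d₂) = N(0.41) = 0.6591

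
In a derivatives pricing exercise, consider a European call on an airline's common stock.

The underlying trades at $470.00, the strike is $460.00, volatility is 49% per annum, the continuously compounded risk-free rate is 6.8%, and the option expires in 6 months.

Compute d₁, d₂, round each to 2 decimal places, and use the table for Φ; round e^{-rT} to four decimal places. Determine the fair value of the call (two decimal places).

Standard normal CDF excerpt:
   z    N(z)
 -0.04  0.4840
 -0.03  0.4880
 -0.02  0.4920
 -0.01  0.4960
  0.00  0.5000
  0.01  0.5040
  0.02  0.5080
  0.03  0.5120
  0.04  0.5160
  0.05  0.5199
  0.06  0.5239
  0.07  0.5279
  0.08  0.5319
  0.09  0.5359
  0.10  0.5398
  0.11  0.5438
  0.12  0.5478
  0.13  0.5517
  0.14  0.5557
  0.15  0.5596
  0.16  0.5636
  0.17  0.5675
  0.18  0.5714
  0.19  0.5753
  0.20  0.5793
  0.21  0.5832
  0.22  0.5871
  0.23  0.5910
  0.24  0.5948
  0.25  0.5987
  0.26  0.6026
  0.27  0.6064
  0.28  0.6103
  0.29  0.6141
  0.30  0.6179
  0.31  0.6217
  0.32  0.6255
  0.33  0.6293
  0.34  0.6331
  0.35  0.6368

$75.23

σ√T = 0.49·√0.5 = 0.3465
ln(S/K) + (r + σ²/2)T = ln(470/460) + (0.068 + 0.49²/2)·0.5 = 0.0215 + 0.0940 = 0.1155
d₁ = 0.1155 / 0.3465 = 0.3334 → 0.33
d₂ = d₁ − σ√T = 0.3334 − 0.3465 = -0.0130 → -0.01
exp(−rT) = exp(−0.068·0.5) = 0.9666
N(d₁) = N(0.33) = 0.6293;  N(d₂) = N(-0.01) = 0.4960
C = 470·0.6293 − 460·0.9666·0.4960 = 295.7710 − 220.5395 = 75.2315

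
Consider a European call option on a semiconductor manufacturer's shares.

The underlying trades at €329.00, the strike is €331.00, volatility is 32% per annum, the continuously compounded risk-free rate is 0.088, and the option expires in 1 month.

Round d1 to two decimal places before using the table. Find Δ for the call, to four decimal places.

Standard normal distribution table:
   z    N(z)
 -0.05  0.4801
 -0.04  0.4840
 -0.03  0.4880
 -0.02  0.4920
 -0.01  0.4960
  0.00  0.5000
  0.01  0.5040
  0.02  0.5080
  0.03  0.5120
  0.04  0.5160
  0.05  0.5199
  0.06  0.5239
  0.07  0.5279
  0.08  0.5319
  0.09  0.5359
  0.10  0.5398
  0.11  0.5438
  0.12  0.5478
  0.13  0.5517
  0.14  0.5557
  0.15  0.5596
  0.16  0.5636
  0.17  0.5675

0.5239

σ√T = 0.32 × 0.2887 = 0.0924
d₁ = [ln(329/331) + (0.088 + ½·0.32²)·0.08333] / (σ√T) = (-0.0061 + 0.0116) / 0.0924 = 0.0600 ⇒ 0.06
N(d₁) = N(0.06) = 0.5239
Δ_call = N(d₁) = 0.5239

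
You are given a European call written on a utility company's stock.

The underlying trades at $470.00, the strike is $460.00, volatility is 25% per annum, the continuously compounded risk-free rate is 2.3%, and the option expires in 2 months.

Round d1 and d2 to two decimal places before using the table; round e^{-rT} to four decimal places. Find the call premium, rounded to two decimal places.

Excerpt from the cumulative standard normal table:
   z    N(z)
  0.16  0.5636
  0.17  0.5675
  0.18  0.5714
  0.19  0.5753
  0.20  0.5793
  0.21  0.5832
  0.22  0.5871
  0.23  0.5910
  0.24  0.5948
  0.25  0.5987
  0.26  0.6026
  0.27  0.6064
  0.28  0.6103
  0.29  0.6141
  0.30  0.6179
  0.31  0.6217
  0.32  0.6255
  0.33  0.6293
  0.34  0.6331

σ√T = 0.25·√0.1667 = 0.1021
ln(S/K) + (r + σ²/2)T = ln(470/460) + (0.023 + 0.25²/2)·0.1667 = 0.0215 + 0.0090 = 0.0305
d₁ = 0.0305 / 0.1021 = 0.2993 ≈ 0.30
d₂ = d₁ − σ√T = 0.2993 − 0.1021 = 0.1972 ≈ 0.20
exp(−rT) = exp(−0.023·0.1667) = 0.9962
N(d₁) = N(0.30) = 0.6179;  N(d₂) = N(0.20) = 0.5793
C = 470·0.6179 − 460·0.9962·0.5793 = 290.4130 − 265.4654 = 24.9476

$24.95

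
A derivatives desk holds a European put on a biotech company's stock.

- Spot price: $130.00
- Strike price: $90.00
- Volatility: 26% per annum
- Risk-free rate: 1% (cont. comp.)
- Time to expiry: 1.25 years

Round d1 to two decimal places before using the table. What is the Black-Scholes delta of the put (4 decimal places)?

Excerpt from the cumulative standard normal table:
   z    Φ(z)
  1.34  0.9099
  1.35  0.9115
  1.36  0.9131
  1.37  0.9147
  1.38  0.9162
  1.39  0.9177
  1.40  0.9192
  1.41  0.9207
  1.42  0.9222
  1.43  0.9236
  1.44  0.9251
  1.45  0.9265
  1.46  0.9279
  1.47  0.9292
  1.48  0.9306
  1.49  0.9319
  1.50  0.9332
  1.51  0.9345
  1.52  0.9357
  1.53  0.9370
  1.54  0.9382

T = 1.25;  σ√T = 0.2907
d₁ = [ln(130/90) + (0.01 + 0.26²/2)·1.25] / 0.2907 = [0.3677 + 0.0548] / 0.2907 = 1.4534 which rounds to 1.45
N(d₁) = N(1.45) = 0.9265
Δ_put = N(d₁) − 1 = 0.9265 − 1 = -0.0735

-0.0735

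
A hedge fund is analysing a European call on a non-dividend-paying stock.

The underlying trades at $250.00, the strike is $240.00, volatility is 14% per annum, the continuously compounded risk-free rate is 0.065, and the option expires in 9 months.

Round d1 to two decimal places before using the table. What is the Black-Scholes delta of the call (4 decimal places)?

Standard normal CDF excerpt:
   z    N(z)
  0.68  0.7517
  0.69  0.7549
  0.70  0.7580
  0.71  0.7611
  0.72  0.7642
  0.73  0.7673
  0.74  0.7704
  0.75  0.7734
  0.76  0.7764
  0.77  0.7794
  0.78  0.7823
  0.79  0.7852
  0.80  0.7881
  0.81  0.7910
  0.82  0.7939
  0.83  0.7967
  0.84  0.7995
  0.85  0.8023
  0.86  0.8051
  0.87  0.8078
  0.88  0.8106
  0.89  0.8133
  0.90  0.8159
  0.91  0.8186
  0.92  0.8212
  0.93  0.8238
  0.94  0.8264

T = 0.75;  σ√T = 0.1212
ln(S/K) + (r + σ²/2)T = ln(250/240) + (0.065 + 0.14²/2)·0.75 = 0.0408 + 0.0561 = 0.0969
d₁ = 0.0969 / 0.1212 = 0.7994 ⇒ 0.80
N(d₁) = N(0.80) = 0.7881
Δ_call = N(d₁) = 0.7881

0.7881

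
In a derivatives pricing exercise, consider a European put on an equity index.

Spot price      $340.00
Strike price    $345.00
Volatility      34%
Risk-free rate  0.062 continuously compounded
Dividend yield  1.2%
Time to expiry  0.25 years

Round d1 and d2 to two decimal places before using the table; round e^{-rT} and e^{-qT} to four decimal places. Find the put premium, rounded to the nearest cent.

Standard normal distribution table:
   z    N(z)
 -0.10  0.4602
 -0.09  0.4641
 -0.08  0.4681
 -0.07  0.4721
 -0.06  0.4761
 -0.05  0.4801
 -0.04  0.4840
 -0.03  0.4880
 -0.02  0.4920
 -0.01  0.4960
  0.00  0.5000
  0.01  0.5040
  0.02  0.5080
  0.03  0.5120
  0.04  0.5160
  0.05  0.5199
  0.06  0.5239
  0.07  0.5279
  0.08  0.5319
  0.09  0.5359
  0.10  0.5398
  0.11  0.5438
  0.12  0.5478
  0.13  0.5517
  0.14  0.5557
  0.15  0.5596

$23.33

σ√T = 0.34·√0.25 = 0.1700
ln(S/K) + (r − q + σ²/2)T = ln(340/345) + (0.062 − 0.012 + 0.34²/2)·0.25 = -0.0146 + 0.0270 = 0.0124
d₁ = 0.0124 / 0.1700 = 0.0727 ≈ 0.07
d₂ = d₁ − σ√T = 0.0727 − 0.1700 = -0.0973 ≈ -0.10
e^(−qT) = e^(−0.012·0.25) = 0.9970;  e^(−rT) = e^(−0.062·0.25) = 0.9846
P = 345·0.9846·N(0.10) − 340·0.9970·N(-0.07) = 345·0.9846·0.5398 − 340·0.9970·0.4721 = 183.3630 − 160.0325 = 23.3306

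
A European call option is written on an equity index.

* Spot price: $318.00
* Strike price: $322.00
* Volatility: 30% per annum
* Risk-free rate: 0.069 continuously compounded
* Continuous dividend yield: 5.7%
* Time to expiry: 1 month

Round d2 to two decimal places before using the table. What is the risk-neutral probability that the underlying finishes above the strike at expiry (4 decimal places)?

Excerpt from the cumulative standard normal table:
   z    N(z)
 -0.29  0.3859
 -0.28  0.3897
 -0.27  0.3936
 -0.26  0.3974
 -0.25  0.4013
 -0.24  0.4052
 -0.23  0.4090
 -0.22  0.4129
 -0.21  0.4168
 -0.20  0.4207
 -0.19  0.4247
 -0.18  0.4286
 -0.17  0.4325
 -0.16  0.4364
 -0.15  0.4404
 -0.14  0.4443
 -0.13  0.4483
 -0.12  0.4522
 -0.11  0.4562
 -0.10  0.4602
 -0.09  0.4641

σ√T = 0.3·√0.08333 = 0.0866
d₁ = [ln(318/322) + (0.069 − 0.057 + 0.3²/2)·0.08333] / 0.0866 = [-0.0125 + 0.0047] / 0.0866 = -0.0895 ⇒ -0.09
d₂ = d₁ − σ√T = -0.0895 − 0.0866 = -0.1761 ⇒ -0.18
Risk-neutral Pr[S_T > K] = N(d₂) = N(-0.18) = 0.4286

0.4286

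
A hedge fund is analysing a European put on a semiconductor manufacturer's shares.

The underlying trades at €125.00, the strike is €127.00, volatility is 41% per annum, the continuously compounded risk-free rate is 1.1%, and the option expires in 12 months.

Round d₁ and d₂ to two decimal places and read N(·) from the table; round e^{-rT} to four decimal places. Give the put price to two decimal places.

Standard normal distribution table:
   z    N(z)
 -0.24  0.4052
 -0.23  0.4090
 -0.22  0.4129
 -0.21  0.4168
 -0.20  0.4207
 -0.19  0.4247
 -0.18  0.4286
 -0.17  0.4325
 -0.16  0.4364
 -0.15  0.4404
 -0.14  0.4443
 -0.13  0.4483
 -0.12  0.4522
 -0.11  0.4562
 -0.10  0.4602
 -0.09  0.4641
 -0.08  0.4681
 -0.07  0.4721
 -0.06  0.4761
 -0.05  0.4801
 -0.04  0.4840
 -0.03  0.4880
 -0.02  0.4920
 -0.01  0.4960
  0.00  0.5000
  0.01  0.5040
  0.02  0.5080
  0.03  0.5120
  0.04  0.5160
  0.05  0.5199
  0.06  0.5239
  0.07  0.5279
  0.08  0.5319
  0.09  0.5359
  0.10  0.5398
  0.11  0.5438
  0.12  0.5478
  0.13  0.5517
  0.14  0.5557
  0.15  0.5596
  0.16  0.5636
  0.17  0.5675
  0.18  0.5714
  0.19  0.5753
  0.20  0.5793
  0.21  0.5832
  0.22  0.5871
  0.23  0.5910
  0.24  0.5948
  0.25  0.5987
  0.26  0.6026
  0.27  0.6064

σ√T = 0.41 × 1.0000 = 0.4100
d₁ = [ln(125/127) + (0.011 + 0.41²/2)·1] / 0.4100 = [-0.0159 + 0.0950] / 0.4100 = 0.1931 ⇒ 0.19
d₂ = d₁ − σ√T = 0.1931 − 0.4100 = -0.2169 ⇒ -0.22
exp(−rT) = exp(−0.011·1) = 0.9891
P = 127·0.9891·N(0.22) − 125·N(-0.19) = 127·0.9891·0.5871 − 125·0.4247 = 73.7490 − 53.0875 = 20.6615

€20.66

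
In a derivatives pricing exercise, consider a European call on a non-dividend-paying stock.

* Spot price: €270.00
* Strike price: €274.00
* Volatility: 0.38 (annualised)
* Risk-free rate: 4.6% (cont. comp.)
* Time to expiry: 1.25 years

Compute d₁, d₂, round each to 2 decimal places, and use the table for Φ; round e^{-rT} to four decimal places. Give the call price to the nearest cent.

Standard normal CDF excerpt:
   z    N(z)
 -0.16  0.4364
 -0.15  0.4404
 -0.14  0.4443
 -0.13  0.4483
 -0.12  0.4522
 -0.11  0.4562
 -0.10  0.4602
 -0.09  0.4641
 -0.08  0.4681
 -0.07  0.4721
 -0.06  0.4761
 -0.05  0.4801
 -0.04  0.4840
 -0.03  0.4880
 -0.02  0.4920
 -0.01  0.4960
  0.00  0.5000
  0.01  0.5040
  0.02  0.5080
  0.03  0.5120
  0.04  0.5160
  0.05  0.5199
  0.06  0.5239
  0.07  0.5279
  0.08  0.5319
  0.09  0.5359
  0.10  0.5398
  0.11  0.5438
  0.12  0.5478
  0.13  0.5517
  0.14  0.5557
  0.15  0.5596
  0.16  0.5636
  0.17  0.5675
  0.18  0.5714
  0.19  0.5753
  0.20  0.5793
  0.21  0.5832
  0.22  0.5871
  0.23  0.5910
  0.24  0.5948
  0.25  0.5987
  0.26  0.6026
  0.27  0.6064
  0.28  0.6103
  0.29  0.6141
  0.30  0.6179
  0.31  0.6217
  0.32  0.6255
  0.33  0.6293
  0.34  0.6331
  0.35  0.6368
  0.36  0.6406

σ√T = 0.38·√1.25 = 0.4249
d₁ = [ln(270/274) + (0.046 + 0.38²/2)·1.25] / 0.4249 = [-0.0147 + 0.1477] / 0.4249 = 0.3132 which rounds to 0.31
d₂ = d₁ − σ√T = 0.3132 − 0.4249 = -0.1117 which rounds to -0.11
exp(−rT) = exp(−0.046·1.25) = 0.9441
N(d₁) = N(0.31) = 0.6217;  N(d₂) = N(-0.11) = 0.4562
C = 270·0.6217 − 274·0.9441·0.4562 = 167.8590 − 118.0114 = 49.8476

€49.85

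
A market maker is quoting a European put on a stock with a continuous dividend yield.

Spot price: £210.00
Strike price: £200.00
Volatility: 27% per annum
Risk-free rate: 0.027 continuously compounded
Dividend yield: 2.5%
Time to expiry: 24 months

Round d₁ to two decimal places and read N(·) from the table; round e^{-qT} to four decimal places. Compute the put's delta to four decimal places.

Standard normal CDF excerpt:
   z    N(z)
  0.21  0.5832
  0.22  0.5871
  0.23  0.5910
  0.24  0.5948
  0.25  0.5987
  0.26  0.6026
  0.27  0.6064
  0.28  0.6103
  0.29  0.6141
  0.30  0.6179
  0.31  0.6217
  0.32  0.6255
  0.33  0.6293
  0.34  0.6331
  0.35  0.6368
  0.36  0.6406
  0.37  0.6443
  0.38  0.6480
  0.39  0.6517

σ√T = 0.27 × 1.4142 = 0.3818
d₁ = [ln(210/200) + (0.027 − 0.025 + ½·0.27²)·2] / (σ√T) = (0.0488 + 0.0769) / 0.3818 = 0.3292 → 0.33
N(d₁) = N(0.33) = 0.6293
Δ_put = exp(−qT)·(N(d₁) − 1) = 0.9512·(0.6293 − 1) = -0.3526

-0.3526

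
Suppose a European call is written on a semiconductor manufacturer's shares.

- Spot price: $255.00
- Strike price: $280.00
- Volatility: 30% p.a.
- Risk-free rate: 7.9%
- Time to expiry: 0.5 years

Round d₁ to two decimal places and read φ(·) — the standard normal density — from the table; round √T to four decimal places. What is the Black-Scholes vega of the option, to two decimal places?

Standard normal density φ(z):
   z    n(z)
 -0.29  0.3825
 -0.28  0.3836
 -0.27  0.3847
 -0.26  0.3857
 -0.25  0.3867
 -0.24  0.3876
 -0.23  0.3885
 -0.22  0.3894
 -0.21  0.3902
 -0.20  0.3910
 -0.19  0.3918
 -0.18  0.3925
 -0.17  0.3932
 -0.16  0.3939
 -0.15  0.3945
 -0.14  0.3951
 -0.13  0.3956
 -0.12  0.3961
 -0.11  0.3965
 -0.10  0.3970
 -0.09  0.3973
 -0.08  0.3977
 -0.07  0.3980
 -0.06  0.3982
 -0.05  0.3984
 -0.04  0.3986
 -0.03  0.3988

71.13

σ√T = 0.3 × 0.7071 = 0.2121
d₁ = [ln(255/280) + (0.079 + 0.3²/2)·0.5] / 0.2121 = [-0.0935 + 0.0620] / 0.2121 = -0.1486 → -0.15
√T = √0.5 = 0.7071
φ(d₁) = φ(-0.15) = 0.3945
vega = S·φ(d₁)·√T = 255·0.3945·0.7071 = 71.1325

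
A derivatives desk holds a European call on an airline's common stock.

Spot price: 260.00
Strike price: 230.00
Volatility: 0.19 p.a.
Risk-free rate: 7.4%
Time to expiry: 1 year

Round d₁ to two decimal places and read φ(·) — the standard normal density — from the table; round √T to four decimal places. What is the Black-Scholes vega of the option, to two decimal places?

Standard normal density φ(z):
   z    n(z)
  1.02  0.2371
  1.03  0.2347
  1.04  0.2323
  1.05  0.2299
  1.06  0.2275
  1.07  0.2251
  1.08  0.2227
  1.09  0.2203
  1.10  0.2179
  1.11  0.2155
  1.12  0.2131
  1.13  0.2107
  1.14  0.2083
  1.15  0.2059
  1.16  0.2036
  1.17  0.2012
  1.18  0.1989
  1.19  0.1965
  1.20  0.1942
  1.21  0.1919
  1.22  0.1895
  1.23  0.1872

54.78

σ√T = 0.19 × 1.0000 = 0.1900
ln(S/K) + (r + σ²/2)T = ln(260/230) + (0.074 + 0.19²/2)·1 = 0.1226 + 0.0920 = 0.2147
d₁ = 0.2147 / 0.1900 = 1.1297 ⇒ 1.13
√T = √1 = 1.0000
φ(d₁) = φ(1.13) = 0.2107
vega = S·φ(d₁)·√T = 260·0.2107·1.0000 = 54.7820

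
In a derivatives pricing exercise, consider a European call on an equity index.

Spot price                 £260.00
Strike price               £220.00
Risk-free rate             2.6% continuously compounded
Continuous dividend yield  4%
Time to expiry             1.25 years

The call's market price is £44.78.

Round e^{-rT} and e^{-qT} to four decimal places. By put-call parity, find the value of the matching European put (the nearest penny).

e^(−qT) = e^(−0.04·1.25) = 0.9512;  e^(−rT) = e^(−0.026·1.25) = 0.9680
Put-call parity: C − P = S·e^(−qT) − K·e^(−rT) = 260·0.9512 − 220·0.9680 = 247.3120 − 212.9600 = 34.3520
P = C − (C − P) = 44.78 − (34.3520) = 10.4280

£10.43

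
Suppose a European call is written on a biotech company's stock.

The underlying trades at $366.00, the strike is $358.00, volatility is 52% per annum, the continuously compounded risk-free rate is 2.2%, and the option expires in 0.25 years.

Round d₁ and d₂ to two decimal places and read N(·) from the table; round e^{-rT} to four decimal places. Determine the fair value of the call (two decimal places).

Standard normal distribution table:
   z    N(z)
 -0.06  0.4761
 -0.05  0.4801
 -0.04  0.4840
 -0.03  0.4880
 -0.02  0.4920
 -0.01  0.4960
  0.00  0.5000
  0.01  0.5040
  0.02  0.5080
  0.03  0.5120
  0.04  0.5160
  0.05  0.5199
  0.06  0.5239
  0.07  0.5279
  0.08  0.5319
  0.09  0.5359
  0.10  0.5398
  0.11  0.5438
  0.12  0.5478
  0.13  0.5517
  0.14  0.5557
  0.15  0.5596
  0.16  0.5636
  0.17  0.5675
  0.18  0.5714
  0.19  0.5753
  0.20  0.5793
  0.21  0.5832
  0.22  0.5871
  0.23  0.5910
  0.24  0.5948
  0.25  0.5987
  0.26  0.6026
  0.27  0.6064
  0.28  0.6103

σ√T = 0.52·√0.25 = 0.2600
d₁ = [ln(366/358) + (0.022 + 0.52²/2)·0.25] / 0.2600 = [0.0221 + 0.0393] / 0.2600 = 0.2362 which rounds to 0.24
d₂ = d₁ − σ√T = 0.2362 − 0.2600 = -0.0238 which rounds to -0.02
exp(−rT) = exp(−0.022·0.25) = 0.9945
N(d₁) = N(0.24) = 0.5948;  N(d₂) = N(-0.02) = 0.4920
C = 366·0.5948 − 358·0.9945·0.4920 = 217.6968 − 175.1673 = 42.5295

$42.53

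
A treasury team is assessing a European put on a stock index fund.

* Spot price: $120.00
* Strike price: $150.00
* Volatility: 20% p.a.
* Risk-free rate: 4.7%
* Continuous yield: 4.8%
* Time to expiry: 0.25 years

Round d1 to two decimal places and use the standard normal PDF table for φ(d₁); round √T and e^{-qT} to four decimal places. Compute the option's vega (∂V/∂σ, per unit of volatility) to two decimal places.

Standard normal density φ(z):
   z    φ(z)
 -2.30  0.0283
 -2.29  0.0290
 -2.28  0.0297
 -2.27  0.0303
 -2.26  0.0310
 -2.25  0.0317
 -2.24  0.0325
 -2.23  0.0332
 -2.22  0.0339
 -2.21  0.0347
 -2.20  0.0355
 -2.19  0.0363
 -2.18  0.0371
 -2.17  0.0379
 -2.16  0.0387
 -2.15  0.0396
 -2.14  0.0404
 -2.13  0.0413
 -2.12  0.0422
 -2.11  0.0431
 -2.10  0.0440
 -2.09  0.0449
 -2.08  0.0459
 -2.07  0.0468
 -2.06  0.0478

T = 0.25;  σ√T = 0.1000
d₁ = [ln(120/150) + (0.047 − 0.048 + 0.2²/2)·0.25] / 0.1000 = [-0.2231 + 0.0048] / 0.1000 = -2.1839 ≈ -2.18
√T = √0.25 = 0.5000
φ(d₁) = φ(-2.18) = 0.0371
exp(−qT) = exp(−0.048·0.25) = 0.9881
vega = S·exp(−qT)·φ(d₁)·√T = 120·0.9881·0.0371·0.5000 = 2.1995

2.20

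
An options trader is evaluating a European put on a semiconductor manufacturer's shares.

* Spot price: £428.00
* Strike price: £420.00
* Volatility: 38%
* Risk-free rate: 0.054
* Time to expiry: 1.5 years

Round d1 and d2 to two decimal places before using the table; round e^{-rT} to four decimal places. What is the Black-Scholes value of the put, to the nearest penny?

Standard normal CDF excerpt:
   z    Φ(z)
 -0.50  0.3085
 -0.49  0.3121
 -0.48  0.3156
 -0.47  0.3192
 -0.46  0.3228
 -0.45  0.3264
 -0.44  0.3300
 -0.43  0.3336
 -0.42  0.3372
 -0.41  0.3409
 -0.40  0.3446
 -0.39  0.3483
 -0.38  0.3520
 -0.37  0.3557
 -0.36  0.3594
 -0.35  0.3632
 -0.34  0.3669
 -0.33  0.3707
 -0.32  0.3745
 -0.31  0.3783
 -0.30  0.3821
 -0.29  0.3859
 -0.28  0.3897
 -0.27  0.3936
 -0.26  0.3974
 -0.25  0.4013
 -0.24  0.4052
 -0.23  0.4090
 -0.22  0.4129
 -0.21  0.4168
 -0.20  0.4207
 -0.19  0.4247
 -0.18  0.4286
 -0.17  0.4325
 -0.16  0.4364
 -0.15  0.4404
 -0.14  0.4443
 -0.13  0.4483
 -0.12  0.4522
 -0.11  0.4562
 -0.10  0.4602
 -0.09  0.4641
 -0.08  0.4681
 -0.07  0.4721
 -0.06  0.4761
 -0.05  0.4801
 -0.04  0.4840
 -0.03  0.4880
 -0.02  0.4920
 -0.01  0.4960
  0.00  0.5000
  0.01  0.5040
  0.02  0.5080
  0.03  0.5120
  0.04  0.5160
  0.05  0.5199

σ√T = 0.38 × 1.2247 = 0.4654
d₁ = [ln(428/420) + (0.054 + ½·0.38²)·1.5] / (σ√T) = (0.0189 + 0.1893) / 0.4654 = 0.4473 ≈ 0.45
d₂ = 0.4473 − 0.4654 = -0.0181 ≈ -0.02
e^(−rT) = e^(−0.054·1.5) = 0.9222
N(−d₂) = N(0.02) = 0.5080;  N(−d₁) = N(-0.45) = 0.3264
P = 420·0.9222·0.5080 − 428·0.3264 = 196.7606 − 139.6992 = 57.0614

£57.06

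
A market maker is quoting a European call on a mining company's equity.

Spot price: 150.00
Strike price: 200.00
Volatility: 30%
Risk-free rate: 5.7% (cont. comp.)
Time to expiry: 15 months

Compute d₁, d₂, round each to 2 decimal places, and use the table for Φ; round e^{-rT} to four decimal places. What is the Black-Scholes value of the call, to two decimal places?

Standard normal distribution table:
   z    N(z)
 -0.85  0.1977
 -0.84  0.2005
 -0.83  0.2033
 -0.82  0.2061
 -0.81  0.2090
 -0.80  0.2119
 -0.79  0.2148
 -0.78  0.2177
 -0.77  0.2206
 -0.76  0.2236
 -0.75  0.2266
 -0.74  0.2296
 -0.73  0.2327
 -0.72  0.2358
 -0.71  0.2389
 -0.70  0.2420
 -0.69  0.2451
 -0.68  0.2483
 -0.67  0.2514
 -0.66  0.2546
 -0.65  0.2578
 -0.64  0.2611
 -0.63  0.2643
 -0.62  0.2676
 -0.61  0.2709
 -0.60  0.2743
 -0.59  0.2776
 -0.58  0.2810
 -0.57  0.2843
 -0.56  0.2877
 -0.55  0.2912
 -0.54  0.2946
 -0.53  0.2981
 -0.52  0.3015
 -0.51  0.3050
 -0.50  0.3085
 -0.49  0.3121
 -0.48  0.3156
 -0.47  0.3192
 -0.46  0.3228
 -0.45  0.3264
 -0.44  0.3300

8.42

σ√T = 0.3·√1.25 = 0.3354
d₁ = [ln(150/200) + (0.057 + 0.3²/2)·1.25] / 0.3354 = [-0.2877 + 0.1275] / 0.3354 = -0.4776 ≈ -0.48
d₂ = d₁ − σ√T = -0.4776 − 0.3354 = -0.8130 ≈ -0.81
e^(−rT) = e^(−0.057·1.25) = 0.9312
C = 150·N(-0.48) − 200·0.9312·N(-0.81) = 150·0.3156 − 200·0.9312·0.2090 = 47.3400 − 38.9242 = 8.4158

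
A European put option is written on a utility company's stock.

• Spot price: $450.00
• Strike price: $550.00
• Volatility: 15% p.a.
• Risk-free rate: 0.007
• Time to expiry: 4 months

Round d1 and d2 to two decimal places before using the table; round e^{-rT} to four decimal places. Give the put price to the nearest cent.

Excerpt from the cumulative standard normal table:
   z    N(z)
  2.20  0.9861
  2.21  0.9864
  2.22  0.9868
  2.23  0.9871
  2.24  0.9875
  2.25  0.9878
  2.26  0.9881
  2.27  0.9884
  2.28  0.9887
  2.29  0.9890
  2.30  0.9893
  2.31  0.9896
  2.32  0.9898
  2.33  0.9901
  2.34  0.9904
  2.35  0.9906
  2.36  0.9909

σ√T = 0.15 × 0.5774 = 0.0866
d₁ = [ln(450/550) + (0.007 + 0.15²/2)·0.3333] / 0.0866 = [-0.2007 + 0.0061] / 0.0866 = -2.2469 which rounds to -2.25
d₂ = d₁ − σ√T = -2.2469 − 0.0866 = -2.3335 which rounds to -2.33
exp(−rT) = exp(−0.007·0.3333) = 0.9977
P = 550·0.9977·N(2.33) − 450·N(2.25) = 550·0.9977·0.9901 − 450·0.9878 = 543.3025 − 444.5100 = 98.7925

$98.79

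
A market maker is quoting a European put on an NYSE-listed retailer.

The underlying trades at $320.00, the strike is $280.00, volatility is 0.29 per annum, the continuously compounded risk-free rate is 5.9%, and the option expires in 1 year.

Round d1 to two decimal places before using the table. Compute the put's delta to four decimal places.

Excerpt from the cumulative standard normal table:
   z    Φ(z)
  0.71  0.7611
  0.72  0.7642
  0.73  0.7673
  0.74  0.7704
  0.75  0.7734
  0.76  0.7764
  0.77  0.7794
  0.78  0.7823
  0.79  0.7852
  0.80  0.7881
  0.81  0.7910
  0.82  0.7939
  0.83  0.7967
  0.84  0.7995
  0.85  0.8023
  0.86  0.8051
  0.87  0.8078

-0.2090

σ√T = 0.29·√1 = 0.2900
d₁ = [ln(320/280) + (0.059 + 0.29²/2)·1] / 0.2900 = [0.1335 + 0.1011] / 0.2900 = 0.8089 ⇒ 0.81
N(d₁) = N(0.81) = 0.7910
Δ_put = N(d₁) − 1 = 0.7910 − 1 = -0.2090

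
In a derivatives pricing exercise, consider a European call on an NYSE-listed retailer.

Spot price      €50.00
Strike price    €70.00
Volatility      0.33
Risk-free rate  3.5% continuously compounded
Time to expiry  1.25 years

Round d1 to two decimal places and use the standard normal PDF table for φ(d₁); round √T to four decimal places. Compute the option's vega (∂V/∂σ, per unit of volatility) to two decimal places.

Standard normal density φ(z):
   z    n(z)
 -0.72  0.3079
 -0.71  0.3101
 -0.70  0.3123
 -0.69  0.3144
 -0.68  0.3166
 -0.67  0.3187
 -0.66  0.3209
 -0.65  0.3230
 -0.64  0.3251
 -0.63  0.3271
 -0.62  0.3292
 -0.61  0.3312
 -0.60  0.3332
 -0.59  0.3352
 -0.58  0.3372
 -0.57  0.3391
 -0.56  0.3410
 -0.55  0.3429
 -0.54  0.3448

T = 1.25;  σ√T = 0.3690
ln(S/K) + (r + σ²/2)T = ln(50/70) + (0.035 + 0.33²/2)·1.25 = -0.3365 + 0.1118 = -0.2247
d₁ = -0.2247 / 0.3690 = -0.6089 ⇒ -0.61
√T = √1.25 = 1.1180
φ(d₁) = φ(-0.61) = 0.3312
vega = S·φ(d₁)·√T = 50·0.3312·1.1180 = 18.5141

18.51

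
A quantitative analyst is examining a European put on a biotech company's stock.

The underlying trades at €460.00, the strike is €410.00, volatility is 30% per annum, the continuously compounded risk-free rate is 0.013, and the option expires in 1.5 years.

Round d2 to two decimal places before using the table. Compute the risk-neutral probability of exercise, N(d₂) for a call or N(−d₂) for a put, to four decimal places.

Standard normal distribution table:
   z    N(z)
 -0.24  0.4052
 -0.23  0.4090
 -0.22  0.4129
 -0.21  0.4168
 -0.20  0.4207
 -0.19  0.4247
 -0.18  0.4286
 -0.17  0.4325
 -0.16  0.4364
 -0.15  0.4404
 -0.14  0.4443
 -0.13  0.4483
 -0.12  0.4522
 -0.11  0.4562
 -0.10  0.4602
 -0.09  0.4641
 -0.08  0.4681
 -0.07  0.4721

T = 1.5;  σ√T = 0.3674
d₁ = [ln(460/410) + (0.013 + ½·0.3²)·1.5] / (σ√T) = (0.1151 + 0.0870) / 0.3674 = 0.5500 ⇒ 0.55
d₂ = 0.5500 − 0.3674 = 0.1825 ⇒ 0.18
Risk-neutral Pr[S_T < K] = N(−d₂) = N(-0.18) = 0.4286

0.4286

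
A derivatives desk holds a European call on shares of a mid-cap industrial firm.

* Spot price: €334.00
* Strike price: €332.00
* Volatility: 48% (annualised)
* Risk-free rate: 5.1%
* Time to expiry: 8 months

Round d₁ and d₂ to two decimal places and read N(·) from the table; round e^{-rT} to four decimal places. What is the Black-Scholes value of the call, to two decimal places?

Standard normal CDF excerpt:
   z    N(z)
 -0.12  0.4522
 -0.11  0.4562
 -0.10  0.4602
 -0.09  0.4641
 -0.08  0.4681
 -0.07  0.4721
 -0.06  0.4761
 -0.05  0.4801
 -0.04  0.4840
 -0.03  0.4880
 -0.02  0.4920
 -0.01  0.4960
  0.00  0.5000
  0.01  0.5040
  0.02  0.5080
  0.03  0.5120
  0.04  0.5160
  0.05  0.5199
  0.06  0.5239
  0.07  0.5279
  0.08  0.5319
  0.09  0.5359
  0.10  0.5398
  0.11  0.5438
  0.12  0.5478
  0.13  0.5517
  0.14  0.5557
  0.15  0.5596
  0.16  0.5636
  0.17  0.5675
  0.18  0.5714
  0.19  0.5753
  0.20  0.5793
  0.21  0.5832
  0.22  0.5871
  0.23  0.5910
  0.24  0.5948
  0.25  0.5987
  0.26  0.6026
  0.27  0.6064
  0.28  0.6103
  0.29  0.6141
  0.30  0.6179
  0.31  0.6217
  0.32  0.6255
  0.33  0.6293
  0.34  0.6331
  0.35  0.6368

€57.44

T = 0.6667;  σ√T = 0.3919
d₁ = [ln(334/332) + (0.051 + 0.48²/2)·0.6667] / 0.3919 = [0.0060 + 0.1108] / 0.3919 = 0.2980 ≈ 0.30
d₂ = d₁ − σ√T = 0.2980 − 0.3919 = -0.0939 ≈ -0.09
exp(−rT) = exp(−0.051·0.6667) = 0.9666
N(d₁) = N(0.30) = 0.6179;  N(d₂) = N(-0.09) = 0.4641
C = 334·0.6179 − 332·0.9666·0.4641 = 206.3786 − 148.9349 = 57.4437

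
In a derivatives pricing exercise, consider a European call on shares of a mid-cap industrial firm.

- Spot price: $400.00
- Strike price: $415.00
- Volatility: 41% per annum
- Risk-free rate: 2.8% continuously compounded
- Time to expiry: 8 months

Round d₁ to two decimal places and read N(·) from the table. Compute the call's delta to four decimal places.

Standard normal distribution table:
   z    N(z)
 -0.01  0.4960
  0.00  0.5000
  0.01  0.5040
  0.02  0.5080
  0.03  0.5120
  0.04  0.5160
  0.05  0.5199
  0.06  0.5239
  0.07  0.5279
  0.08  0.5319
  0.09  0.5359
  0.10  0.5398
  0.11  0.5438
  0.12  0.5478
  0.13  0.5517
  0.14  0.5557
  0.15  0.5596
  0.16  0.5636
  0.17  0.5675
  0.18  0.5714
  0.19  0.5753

σ√T = 0.41 × 0.8165 = 0.3348
d₁ = [ln(400/415) + (0.028 + 0.41²/2)·0.6667] / 0.3348 = [-0.0368 + 0.0747] / 0.3348 = 0.1132 which rounds to 0.11
N(d₁) = N(0.11) = 0.5438
Δ_call = N(d₁) = 0.5438

0.5438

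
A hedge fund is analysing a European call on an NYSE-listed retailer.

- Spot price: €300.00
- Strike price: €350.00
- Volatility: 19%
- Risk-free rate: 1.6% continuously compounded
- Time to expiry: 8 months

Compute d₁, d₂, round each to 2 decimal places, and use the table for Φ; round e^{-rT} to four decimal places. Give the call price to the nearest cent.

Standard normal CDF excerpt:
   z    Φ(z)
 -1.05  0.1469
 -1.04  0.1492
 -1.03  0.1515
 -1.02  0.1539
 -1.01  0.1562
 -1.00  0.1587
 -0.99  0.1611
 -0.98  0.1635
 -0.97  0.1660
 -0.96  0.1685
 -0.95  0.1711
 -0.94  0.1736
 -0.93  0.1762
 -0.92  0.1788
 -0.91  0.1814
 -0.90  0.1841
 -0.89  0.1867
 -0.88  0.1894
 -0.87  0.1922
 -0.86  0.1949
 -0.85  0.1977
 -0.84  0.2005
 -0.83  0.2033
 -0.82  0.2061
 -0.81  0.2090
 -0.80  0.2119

T = 0.6667;  σ√T = 0.1551
ln(S/K) + (r + σ²/2)T = ln(300/350) + (0.016 + 0.19²/2)·0.6667 = -0.1542 + 0.0227 = -0.1315
d₁ = -0.1315 / 0.1551 = -0.8473 ≈ -0.85
d₂ = d₁ − σ√T = -0.8473 − 0.1551 = -1.0025 ≈ -1.00
e^(−rT) = e^(−0.016·0.6667) = 0.9894
C = 300·N(-0.85) − 350·0.9894·N(-1.00) = 300·0.1977 − 350·0.9894·0.1587 = 59.3100 − 54.9562 = 4.3538

€4.35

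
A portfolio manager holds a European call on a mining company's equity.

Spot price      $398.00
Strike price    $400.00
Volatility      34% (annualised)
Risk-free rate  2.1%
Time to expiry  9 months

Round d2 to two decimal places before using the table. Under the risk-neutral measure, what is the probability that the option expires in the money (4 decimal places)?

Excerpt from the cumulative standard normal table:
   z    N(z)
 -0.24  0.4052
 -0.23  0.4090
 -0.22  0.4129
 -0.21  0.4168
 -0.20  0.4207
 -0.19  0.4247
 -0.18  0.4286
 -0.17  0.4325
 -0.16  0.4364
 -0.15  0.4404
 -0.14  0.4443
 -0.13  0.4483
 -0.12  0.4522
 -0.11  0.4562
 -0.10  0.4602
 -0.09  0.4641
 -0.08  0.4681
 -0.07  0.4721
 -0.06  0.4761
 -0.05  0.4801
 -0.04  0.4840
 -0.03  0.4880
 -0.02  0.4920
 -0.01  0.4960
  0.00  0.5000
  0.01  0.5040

σ√T = 0.34·√0.75 = 0.2944
d₁ = [ln(398/400) + (0.021 + ½·0.34²)·0.75] / (σ√T) = (-0.0050 + 0.0591) / 0.2944 = 0.1837 which rounds to 0.18
d₂ = 0.1837 − 0.2944 = -0.1108 which rounds to -0.11
Pr(exercise) under Q = N(d₂) = 0.4562

0.4562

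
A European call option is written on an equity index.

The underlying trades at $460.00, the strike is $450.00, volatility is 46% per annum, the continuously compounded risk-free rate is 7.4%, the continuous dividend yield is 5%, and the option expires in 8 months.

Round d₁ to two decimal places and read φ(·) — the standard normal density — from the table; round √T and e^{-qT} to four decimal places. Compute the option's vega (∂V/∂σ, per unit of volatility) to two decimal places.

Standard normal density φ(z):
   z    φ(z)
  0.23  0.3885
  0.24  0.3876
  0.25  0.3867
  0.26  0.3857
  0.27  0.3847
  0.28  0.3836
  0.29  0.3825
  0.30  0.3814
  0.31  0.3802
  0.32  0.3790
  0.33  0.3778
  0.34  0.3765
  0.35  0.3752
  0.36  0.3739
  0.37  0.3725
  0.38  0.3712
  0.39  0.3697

σ√T = 0.46·√0.6667 = 0.3756
d₁ = [ln(460/450) + (0.074 − 0.05 + ½·0.46²)·0.6667] / (σ√T) = (0.0220 + 0.0865) / 0.3756 = 0.2889 → 0.29
√T = √0.6667 = 0.8165
φ(d₁) = φ(0.29) = 0.3825
exp(−qT) = exp(−0.05·0.6667) = 0.9672
vega = S·exp(−qT)·φ(d₁)·√T = 460·0.9672·0.3825·0.8165 = 138.9510

138.95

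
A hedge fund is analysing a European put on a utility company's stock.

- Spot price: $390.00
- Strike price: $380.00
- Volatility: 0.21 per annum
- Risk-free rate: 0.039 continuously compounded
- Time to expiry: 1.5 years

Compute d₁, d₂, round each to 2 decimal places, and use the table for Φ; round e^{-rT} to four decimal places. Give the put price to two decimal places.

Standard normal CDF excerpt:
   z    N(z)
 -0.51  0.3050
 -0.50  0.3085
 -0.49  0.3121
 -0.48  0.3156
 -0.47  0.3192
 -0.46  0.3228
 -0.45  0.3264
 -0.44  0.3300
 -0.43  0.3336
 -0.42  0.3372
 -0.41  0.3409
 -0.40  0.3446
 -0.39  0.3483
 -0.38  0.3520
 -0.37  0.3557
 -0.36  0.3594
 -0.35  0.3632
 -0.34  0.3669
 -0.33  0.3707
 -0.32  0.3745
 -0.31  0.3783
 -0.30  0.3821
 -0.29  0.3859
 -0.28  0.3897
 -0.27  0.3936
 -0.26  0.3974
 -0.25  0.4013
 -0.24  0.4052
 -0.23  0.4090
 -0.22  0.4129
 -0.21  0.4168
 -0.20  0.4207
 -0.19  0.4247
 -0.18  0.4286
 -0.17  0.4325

$24.89

T = 1.5;  σ√T = 0.2572
d₁ = [ln(390/380) + (0.039 + 0.21²/2)·1.5] / 0.2572 = [0.0260 + 0.0916] / 0.2572 = 0.4570 → 0.46
d₂ = d₁ − σ√T = 0.4570 − 0.2572 = 0.1998 → 0.20
e^(−rT) = e^(−0.039·1.5) = 0.9432
P = 380·0.9432·N(-0.20) − 390·N(-0.46) = 380·0.9432·0.4207 − 390·0.3228 = 150.7856 − 125.8920 = 24.8936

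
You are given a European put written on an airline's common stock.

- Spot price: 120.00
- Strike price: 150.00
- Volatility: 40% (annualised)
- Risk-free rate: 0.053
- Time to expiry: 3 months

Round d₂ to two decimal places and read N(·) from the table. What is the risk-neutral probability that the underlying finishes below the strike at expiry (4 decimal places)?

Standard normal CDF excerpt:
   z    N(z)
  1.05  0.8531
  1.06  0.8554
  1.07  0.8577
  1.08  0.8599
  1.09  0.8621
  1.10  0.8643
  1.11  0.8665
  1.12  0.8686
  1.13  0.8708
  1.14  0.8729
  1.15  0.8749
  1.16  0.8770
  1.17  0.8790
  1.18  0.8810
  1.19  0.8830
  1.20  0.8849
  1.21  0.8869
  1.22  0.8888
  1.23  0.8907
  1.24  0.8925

0.8749

σ√T = 0.4·√0.25 = 0.2000
ln(S/K) + (r + σ²/2)T = ln(120/150) + (0.053 + 0.4²/2)·0.25 = -0.2231 + 0.0333 = -0.1899
d₁ = -0.1899 / 0.2000 = -0.9495 ≈ -0.95
d₂ = d₁ − σ√T = -0.9495 − 0.2000 = -1.1495 ≈ -1.15
Pr(exercise) under Q = N(−d₂) = N(1.15) = 0.8749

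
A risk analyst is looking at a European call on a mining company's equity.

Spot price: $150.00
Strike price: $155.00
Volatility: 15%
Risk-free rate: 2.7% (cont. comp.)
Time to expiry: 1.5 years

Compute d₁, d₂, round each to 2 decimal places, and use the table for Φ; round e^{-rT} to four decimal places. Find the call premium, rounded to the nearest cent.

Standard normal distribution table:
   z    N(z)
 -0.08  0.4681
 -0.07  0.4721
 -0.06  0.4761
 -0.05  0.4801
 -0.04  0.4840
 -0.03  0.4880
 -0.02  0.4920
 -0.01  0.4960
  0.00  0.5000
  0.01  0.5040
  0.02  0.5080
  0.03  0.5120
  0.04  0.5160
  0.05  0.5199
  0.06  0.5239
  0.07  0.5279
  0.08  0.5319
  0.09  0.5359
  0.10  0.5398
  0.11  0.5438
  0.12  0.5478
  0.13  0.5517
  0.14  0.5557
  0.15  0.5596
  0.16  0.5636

T = 1.5;  σ√T = 0.1837
ln(S/K) + (r + σ²/2)T = ln(150/155) + (0.027 + 0.15²/2)·1.5 = -0.0328 + 0.0574 = 0.0246
d₁ = 0.0246 / 0.1837 = 0.1338 → 0.13
d₂ = d₁ − σ√T = 0.1338 − 0.1837 = -0.0499 → -0.05
exp(−rT) = exp(−0.027·1.5) = 0.9603
C = 150·N(0.13) − 155·0.9603·N(-0.05) = 150·0.5517 − 155·0.9603·0.4801 = 82.7550 − 71.4612 = 11.2938

$11.29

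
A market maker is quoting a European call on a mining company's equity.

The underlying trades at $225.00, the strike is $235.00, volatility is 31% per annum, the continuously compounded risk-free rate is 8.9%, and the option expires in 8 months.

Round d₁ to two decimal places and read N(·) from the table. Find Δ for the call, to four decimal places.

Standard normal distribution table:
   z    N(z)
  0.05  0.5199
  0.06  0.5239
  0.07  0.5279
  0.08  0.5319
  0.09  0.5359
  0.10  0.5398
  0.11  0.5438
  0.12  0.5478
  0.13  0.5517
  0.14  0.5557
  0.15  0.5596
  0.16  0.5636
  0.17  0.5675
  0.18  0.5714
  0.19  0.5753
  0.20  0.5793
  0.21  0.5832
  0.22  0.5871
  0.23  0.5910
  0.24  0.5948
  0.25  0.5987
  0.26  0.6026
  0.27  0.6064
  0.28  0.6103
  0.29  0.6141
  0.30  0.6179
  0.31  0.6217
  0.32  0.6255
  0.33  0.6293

0.5753

σ√T = 0.31 × 0.8165 = 0.2531
ln(S/K) + (r + σ²/2)T = ln(225/235) + (0.089 + 0.31²/2)·0.6667 = -0.0435 + 0.0914 = 0.0479
d₁ = 0.0479 / 0.2531 = 0.1892 ⇒ 0.19
N(d₁) = N(0.19) = 0.5753
Δ_call = N(d₁) = 0.5753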